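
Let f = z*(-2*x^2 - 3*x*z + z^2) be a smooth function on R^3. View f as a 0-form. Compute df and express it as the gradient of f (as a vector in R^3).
df = (z*(-4*x - 3*z)) dx + (0) dy + (-2*x^2 - 6*x*z + 3*z^2) dz; grad f = (z*(-4*x - 3*z), 0, -2*x^2 - 6*x*z + 3*z^2)

For a 0-form f, d f = (∂f/∂x) dx + (∂f/∂y) dy + (∂f/∂z) dz. The components of the vector representation are exactly the entries of grad f in Cartesian coordinates:
  ∂f/∂x = z*(-4*x - 3*z)
  ∂f/∂y = 0
  ∂f/∂z = -2*x^2 - 6*x*z + 3*z^2.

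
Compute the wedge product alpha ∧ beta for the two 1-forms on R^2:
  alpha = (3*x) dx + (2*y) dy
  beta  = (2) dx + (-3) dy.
alpha ∧ beta = (-9*x - 4*y) dx ∧ dy

Distribute the wedge, using dx_i ∧ dx_j = -dx_j ∧ dx_i and dx_i ∧ dx_i = 0. For each pair (i, j) with i < j, the coefficient of dx_i ∧ dx_j in alpha ∧ beta is (alpha_i * beta_j - alpha_j * beta_i). Collecting: alpha ∧ beta = (-9*x - 4*y) dx ∧ dy.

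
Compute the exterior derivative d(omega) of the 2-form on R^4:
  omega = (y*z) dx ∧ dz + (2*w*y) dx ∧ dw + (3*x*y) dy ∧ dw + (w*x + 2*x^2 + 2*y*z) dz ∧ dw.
d(omega) = (-z) dx ∧ dy ∧ dz + (-2*w + 3*y) dx ∧ dy ∧ dw + (w + 4*x) dx ∧ dz ∧ dw + (2*z) dy ∧ dz ∧ dw

For a 2-form omega = sum_{i<j} g_{ij} dx_i ∧ dx_j, the exterior derivative is
  d(omega) = sum_{i<j} d(g_{ij}) ∧ dx_i ∧ dx_j = sum_{i<j, k} (∂g_{ij}/∂x_k) dx_k ∧ dx_i ∧ dx_j.
Expand each term, using dx_k ∧ dx_i ∧ dx_j = sgn(permutation) dx_{(a)} ∧ dx_{(b)} ∧ dx_{(c)} with (a < b < c) sorted:
  d(y*z) includes (∂/∂y)(y*z) dy = (z) dy, which multiplied by dx ∧ dz gives (-z) dx ∧ dy ∧ dz
  d(2*w*y) includes (∂/∂y)(2*w*y) dy = (2*w) dy, which multiplied by dx ∧ dw gives (-2*w) dx ∧ dy ∧ dw
  d(3*x*y) includes (∂/∂x)(3*x*y) dx = (3*y) dx, which multiplied by dy ∧ dw gives (3*y) dx ∧ dy ∧ dw
  d(w*x + 2*x^2 + 2*y*z) includes (∂/∂x)(w*x + 2*x^2 + 2*y*z) dx = (w + 4*x) dx, which multiplied by dz ∧ dw gives (w + 4*x) dx ∧ dz ∧ dw
  d(w*x + 2*x^2 + 2*y*z) includes (∂/∂y)(w*x + 2*x^2 + 2*y*z) dy = (2*z) dy, which multiplied by dz ∧ dw gives (2*z) dy ∧ dz ∧ dw
Collecting like 3-forms: d(omega) = (-z) dx ∧ dy ∧ dz + (-2*w + 3*y) dx ∧ dy ∧ dw + (w + 4*x) dx ∧ dz ∧ dw + (2*z) dy ∧ dz ∧ dw.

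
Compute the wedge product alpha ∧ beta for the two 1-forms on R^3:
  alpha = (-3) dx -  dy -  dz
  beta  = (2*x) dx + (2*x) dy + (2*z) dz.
alpha ∧ beta = (-4*x) dx ∧ dy + (2*x - 6*z) dx ∧ dz + (2*x - 2*z) dy ∧ dz

Distribute the wedge, using dx_i ∧ dx_j = -dx_j ∧ dx_i and dx_i ∧ dx_i = 0. For each pair (i, j) with i < j, the coefficient of dx_i ∧ dx_j in alpha ∧ beta is (alpha_i * beta_j - alpha_j * beta_i). Collecting: alpha ∧ beta = (-4*x) dx ∧ dy + (2*x - 6*z) dx ∧ dz + (2*x - 2*z) dy ∧ dz.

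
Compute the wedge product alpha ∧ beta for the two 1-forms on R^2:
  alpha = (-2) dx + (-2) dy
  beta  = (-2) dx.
alpha ∧ beta = (-4) dx ∧ dy

Distribute the wedge, using dx_i ∧ dx_j = -dx_j ∧ dx_i and dx_i ∧ dx_i = 0. For each pair (i, j) with i < j, the coefficient of dx_i ∧ dx_j in alpha ∧ beta is (alpha_i * beta_j - alpha_j * beta_i). Collecting: alpha ∧ beta = (-4) dx ∧ dy.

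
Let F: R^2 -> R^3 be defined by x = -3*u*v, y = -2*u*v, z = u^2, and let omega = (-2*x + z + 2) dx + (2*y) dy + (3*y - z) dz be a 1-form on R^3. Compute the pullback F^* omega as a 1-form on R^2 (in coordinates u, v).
F^* omega = (-2*u^3 - 15*u^2*v - 10*u*v^2 - 6*v) du + (u*(-3*u^2 - 10*u*v - 6)) dv

Using F^*(f dg) = (f ∘ F) d(g ∘ F), substitute each coordinate x_i by F_i(u, v) in f_i, and replace dx_i by d F_i = (∂F_i/∂u) du + (∂F_i/∂v) dv.
  For the x component: f_1(F) = u^2 + 6*u*v + 2; d F_1 = (-3*v) du + (-3*u) dv
  For the y component: f_2(F) = -4*u*v; d F_2 = (-2*v) du + (-2*u) dv
  For the z component: f_3(F) = u*(-u - 6*v); d F_3 = (2*u) du + (0) dv
Combining and collecting du, dv coefficients:
  coeff of du: -2*u^3 - 15*u^2*v - 10*u*v^2 - 6*v
  coeff of dv: u*(-3*u^2 - 10*u*v - 6)
F^* omega = (-2*u^3 - 15*u^2*v - 10*u*v^2 - 6*v) du + (u*(-3*u^2 - 10*u*v - 6)) dv.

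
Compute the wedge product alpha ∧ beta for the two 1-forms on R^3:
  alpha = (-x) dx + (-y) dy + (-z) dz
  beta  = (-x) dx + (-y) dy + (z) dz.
alpha ∧ beta = (-2*x*z) dx ∧ dz + (-2*y*z) dy ∧ dz

Distribute the wedge, using dx_i ∧ dx_j = -dx_j ∧ dx_i and dx_i ∧ dx_i = 0. For each pair (i, j) with i < j, the coefficient of dx_i ∧ dx_j in alpha ∧ beta is (alpha_i * beta_j - alpha_j * beta_i). Collecting: alpha ∧ beta = (-2*x*z) dx ∧ dz + (-2*y*z) dy ∧ dz.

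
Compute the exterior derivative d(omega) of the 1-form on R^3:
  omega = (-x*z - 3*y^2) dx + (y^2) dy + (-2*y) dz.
d(omega) = (6*y) dx ∧ dy + (x) dx ∧ dz + (-2) dy ∧ dz

For a 1-form omega = sum_i f_i dx_i, the exterior derivative is
  d(omega) = sum_{i < j} (∂f_j/∂x_i - ∂f_i/∂x_j) dx_i ∧ dx_j.
  coefficient of dx ∧ dy: ∂f_2/∂x - ∂f_1/∂y = ∂(y^2)/∂x - ∂(-x*z - 3*y^2)/∂y = 6*y
  coefficient of dx ∧ dz: ∂f_3/∂x - ∂f_1/∂z = ∂(-2*y)/∂x - ∂(-x*z - 3*y^2)/∂z = x
  coefficient of dy ∧ dz: ∂f_3/∂y - ∂f_2/∂z = ∂(-2*y)/∂y - ∂(y^2)/∂z = -2
Assembling: d(omega) = (6*y) dx ∧ dy + (x) dx ∧ dz + (-2) dy ∧ dz.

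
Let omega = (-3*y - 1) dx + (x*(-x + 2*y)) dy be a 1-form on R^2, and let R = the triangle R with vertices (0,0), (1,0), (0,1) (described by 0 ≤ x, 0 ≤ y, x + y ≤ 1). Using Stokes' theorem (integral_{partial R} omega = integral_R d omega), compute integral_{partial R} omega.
integral_(partial R) omega = 3/2

Stokes: integral_partial_R omega = integral_R d omega with d omega = (∂Q/∂x - ∂P/∂y) dx ∧ dy.
  ∂Q/∂x = -2*x + 2*y
  ∂P/∂y = -3
  integrand = ∂Q/∂x - ∂P/∂y = -2*x + 2*y + 3.
Integrating over R: integral_0^1 integral_0^{1-x} (-2*x + 2*y + 3) dy dx = 3/2.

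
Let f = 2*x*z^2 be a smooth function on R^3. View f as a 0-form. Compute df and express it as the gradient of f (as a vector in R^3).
df = (2*z^2) dx + (0) dy + (4*x*z) dz; grad f = (2*z^2, 0, 4*x*z)

For a 0-form f, d f = (∂f/∂x) dx + (∂f/∂y) dy + (∂f/∂z) dz. The components of the vector representation are exactly the entries of grad f in Cartesian coordinates:
  ∂f/∂x = 2*z^2
  ∂f/∂y = 0
  ∂f/∂z = 4*x*z.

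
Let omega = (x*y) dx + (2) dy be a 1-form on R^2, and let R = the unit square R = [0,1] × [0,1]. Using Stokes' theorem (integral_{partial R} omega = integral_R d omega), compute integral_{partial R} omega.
integral_(partial R) omega = -1/2

Stokes: integral_partial_R omega = integral_R d omega with d omega = (∂Q/∂x - ∂P/∂y) dx ∧ dy.
  ∂Q/∂x = 0
  ∂P/∂y = x
  integrand = ∂Q/∂x - ∂P/∂y = -x.
Integrating over R: integral_0^1 integral_0^1 (-x) dx dy = -1/2.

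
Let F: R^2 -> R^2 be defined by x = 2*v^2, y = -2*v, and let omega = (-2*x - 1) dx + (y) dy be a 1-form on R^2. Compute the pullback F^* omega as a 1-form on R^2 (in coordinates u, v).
F^* omega = (-16*v^3) dv

Using F^*(f dg) = (f ∘ F) d(g ∘ F), substitute each coordinate x_i by F_i(u, v) in f_i, and replace dx_i by d F_i = (∂F_i/∂u) du + (∂F_i/∂v) dv.
  For the x component: f_1(F) = -4*v^2 - 1; d F_1 = (0) du + (4*v) dv
  For the y component: f_2(F) = -2*v; d F_2 = (0) du + (-2) dv
Combining and collecting du, dv coefficients:
  coeff of du: 0
  coeff of dv: -16*v^3
F^* omega = (-16*v^3) dv.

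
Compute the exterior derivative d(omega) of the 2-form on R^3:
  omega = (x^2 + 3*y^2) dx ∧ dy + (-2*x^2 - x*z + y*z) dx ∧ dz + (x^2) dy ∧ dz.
d(omega) = (2*x - z) dx ∧ dy ∧ dz

For a 2-form omega = sum_{i<j} g_{ij} dx_i ∧ dx_j, the exterior derivative is
  d(omega) = sum_{i<j} d(g_{ij}) ∧ dx_i ∧ dx_j = sum_{i<j, k} (∂g_{ij}/∂x_k) dx_k ∧ dx_i ∧ dx_j.
Expand each term, using dx_k ∧ dx_i ∧ dx_j = sgn(permutation) dx_{(a)} ∧ dx_{(b)} ∧ dx_{(c)} with (a < b < c) sorted:
  d(-2*x^2 - x*z + y*z) includes (∂/∂y)(-2*x^2 - x*z + y*z) dy = (z) dy, which multiplied by dx ∧ dz gives (-z) dx ∧ dy ∧ dz
  d(x^2) includes (∂/∂x)(x^2) dx = (2*x) dx, which multiplied by dy ∧ dz gives (2*x) dx ∧ dy ∧ dz
Collecting like 3-forms: d(omega) = (2*x - z) dx ∧ dy ∧ dz.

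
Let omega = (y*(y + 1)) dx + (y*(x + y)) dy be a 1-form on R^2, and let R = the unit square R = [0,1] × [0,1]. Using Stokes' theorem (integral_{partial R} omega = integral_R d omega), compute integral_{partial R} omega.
integral_(partial R) omega = -3/2

Stokes: integral_partial_R omega = integral_R d omega with d omega = (∂Q/∂x - ∂P/∂y) dx ∧ dy.
  ∂Q/∂x = y
  ∂P/∂y = 2*y + 1
  integrand = ∂Q/∂x - ∂P/∂y = -y - 1.
Integrating over R: integral_0^1 integral_0^1 (-y - 1) dx dy = -3/2.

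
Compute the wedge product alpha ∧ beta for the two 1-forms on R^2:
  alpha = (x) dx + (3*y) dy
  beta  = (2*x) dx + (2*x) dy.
alpha ∧ beta = (2*x*(x - 3*y)) dx ∧ dy

Distribute the wedge, using dx_i ∧ dx_j = -dx_j ∧ dx_i and dx_i ∧ dx_i = 0. For each pair (i, j) with i < j, the coefficient of dx_i ∧ dx_j in alpha ∧ beta is (alpha_i * beta_j - alpha_j * beta_i). Collecting: alpha ∧ beta = (2*x*(x - 3*y)) dx ∧ dy.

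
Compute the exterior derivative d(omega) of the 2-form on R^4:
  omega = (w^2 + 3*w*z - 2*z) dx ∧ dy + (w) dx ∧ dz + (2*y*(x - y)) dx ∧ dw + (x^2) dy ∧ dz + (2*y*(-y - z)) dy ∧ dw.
d(omega) = (3*w + 2*x - 2) dx ∧ dy ∧ dz + (2*w - 2*x + 4*y + 3*z) dx ∧ dy ∧ dw + (1) dx ∧ dz ∧ dw + (2*y) dy ∧ dz ∧ dw

For a 2-form omega = sum_{i<j} g_{ij} dx_i ∧ dx_j, the exterior derivative is
  d(omega) = sum_{i<j} d(g_{ij}) ∧ dx_i ∧ dx_j = sum_{i<j, k} (∂g_{ij}/∂x_k) dx_k ∧ dx_i ∧ dx_j.
Expand each term, using dx_k ∧ dx_i ∧ dx_j = sgn(permutation) dx_{(a)} ∧ dx_{(b)} ∧ dx_{(c)} with (a < b < c) sorted:
  d(w^2 + 3*w*z - 2*z) includes (∂/∂z)(w^2 + 3*w*z - 2*z) dz = (3*w - 2) dz, which multiplied by dx ∧ dy gives (3*w - 2) dx ∧ dy ∧ dz
  d(w^2 + 3*w*z - 2*z) includes (∂/∂w)(w^2 + 3*w*z - 2*z) dw = (2*w + 3*z) dw, which multiplied by dx ∧ dy gives (2*w + 3*z) dx ∧ dy ∧ dw
  d(w) includes (∂/∂w)(w) dw = (1) dw, which multiplied by dx ∧ dz gives (1) dx ∧ dz ∧ dw
  d(2*y*(x - y)) includes (∂/∂y)(2*y*(x - y)) dy = (2*x - 4*y) dy, which multiplied by dx ∧ dw gives (-2*x + 4*y) dx ∧ dy ∧ dw
  d(x^2) includes (∂/∂x)(x^2) dx = (2*x) dx, which multiplied by dy ∧ dz gives (2*x) dx ∧ dy ∧ dz
  d(2*y*(-y - z)) includes (∂/∂z)(2*y*(-y - z)) dz = (-2*y) dz, which multiplied by dy ∧ dw gives (2*y) dy ∧ dz ∧ dw
Collecting like 3-forms: d(omega) = (3*w + 2*x - 2) dx ∧ dy ∧ dz + (2*w - 2*x + 4*y + 3*z) dx ∧ dy ∧ dw + (1) dx ∧ dz ∧ dw + (2*y) dy ∧ dz ∧ dw.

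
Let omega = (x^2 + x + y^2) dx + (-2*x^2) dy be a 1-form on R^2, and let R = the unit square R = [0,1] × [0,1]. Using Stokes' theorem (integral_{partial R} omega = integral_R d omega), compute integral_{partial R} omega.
integral_(partial R) omega = -3

Stokes: integral_partial_R omega = integral_R d omega with d omega = (∂Q/∂x - ∂P/∂y) dx ∧ dy.
  ∂Q/∂x = -4*x
  ∂P/∂y = 2*y
  integrand = ∂Q/∂x - ∂P/∂y = -4*x - 2*y.
Integrating over R: integral_0^1 integral_0^1 (-4*x - 2*y) dx dy = -3.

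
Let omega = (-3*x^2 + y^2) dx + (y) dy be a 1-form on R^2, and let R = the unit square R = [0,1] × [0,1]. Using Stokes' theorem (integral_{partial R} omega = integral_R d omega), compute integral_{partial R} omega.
integral_(partial R) omega = -1

Stokes: integral_partial_R omega = integral_R d omega with d omega = (∂Q/∂x - ∂P/∂y) dx ∧ dy.
  ∂Q/∂x = 0
  ∂P/∂y = 2*y
  integrand = ∂Q/∂x - ∂P/∂y = -2*y.
Integrating over R: integral_0^1 integral_0^1 (-2*y) dx dy = -1.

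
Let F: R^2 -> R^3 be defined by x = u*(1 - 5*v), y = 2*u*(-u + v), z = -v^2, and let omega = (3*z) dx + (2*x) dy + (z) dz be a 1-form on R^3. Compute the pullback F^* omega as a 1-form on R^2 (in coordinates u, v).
F^* omega = (40*u^2*v - 8*u^2 - 20*u*v^2 + 4*u*v + 15*v^3 - 3*v^2) du + (-20*u^2*v + 4*u^2 + 15*u*v^2 + 2*v^3) dv

Using F^*(f dg) = (f ∘ F) d(g ∘ F), substitute each coordinate x_i by F_i(u, v) in f_i, and replace dx_i by d F_i = (∂F_i/∂u) du + (∂F_i/∂v) dv.
  For the x component: f_1(F) = -3*v^2; d F_1 = (1 - 5*v) du + (-5*u) dv
  For the y component: f_2(F) = 2*u*(1 - 5*v); d F_2 = (-4*u + 2*v) du + (2*u) dv
  For the z component: f_3(F) = -v^2; d F_3 = (0) du + (-2*v) dv
Combining and collecting du, dv coefficients:
  coeff of du: 40*u^2*v - 8*u^2 - 20*u*v^2 + 4*u*v + 15*v^3 - 3*v^2
  coeff of dv: -20*u^2*v + 4*u^2 + 15*u*v^2 + 2*v^3
F^* omega = (40*u^2*v - 8*u^2 - 20*u*v^2 + 4*u*v + 15*v^3 - 3*v^2) du + (-20*u^2*v + 4*u^2 + 15*u*v^2 + 2*v^3) dv.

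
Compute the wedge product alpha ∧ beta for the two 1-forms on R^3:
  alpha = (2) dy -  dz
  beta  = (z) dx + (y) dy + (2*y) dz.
alpha ∧ beta = (-2*z) dx ∧ dy + (5*y) dy ∧ dz + (z) dx ∧ dz

Distribute the wedge, using dx_i ∧ dx_j = -dx_j ∧ dx_i and dx_i ∧ dx_i = 0. For each pair (i, j) with i < j, the coefficient of dx_i ∧ dx_j in alpha ∧ beta is (alpha_i * beta_j - alpha_j * beta_i). Collecting: alpha ∧ beta = (-2*z) dx ∧ dy + (5*y) dy ∧ dz + (z) dx ∧ dz.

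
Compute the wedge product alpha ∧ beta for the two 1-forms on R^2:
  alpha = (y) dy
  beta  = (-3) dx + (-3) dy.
alpha ∧ beta = (3*y) dx ∧ dy

Distribute the wedge, using dx_i ∧ dx_j = -dx_j ∧ dx_i and dx_i ∧ dx_i = 0. For each pair (i, j) with i < j, the coefficient of dx_i ∧ dx_j in alpha ∧ beta is (alpha_i * beta_j - alpha_j * beta_i). Collecting: alpha ∧ beta = (3*y) dx ∧ dy.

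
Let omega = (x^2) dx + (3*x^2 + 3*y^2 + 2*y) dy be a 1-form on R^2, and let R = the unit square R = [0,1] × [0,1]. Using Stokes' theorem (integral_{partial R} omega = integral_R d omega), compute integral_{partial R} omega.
integral_(partial R) omega = 3

Stokes: integral_partial_R omega = integral_R d omega with d omega = (∂Q/∂x - ∂P/∂y) dx ∧ dy.
  ∂Q/∂x = 6*x
  ∂P/∂y = 0
  integrand = ∂Q/∂x - ∂P/∂y = 6*x.
Integrating over R: integral_0^1 integral_0^1 (6*x) dx dy = 3.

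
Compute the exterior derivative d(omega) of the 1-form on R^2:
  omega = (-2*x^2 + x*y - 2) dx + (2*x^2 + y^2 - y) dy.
d(omega) = (3*x) dx ∧ dy

For a 1-form omega = sum_i f_i dx_i, the exterior derivative is
  d(omega) = sum_{i < j} (∂f_j/∂x_i - ∂f_i/∂x_j) dx_i ∧ dx_j.
  coefficient of dx ∧ dy: ∂f_2/∂x - ∂f_1/∂y = ∂(2*x^2 + y^2 - y)/∂x - ∂(-2*x^2 + x*y - 2)/∂y = 3*x
Assembling: d(omega) = (3*x) dx ∧ dy.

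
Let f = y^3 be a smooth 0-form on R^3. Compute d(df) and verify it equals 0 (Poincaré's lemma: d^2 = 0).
d(df) = 0

Step 1: df = sum_i (∂f/∂x_i) dx_i = (0) dx + (3*y^2) dy + (0) dz.
Step 2: Apply d again. Using the 1-form formula, the coefficient of dx ∧ dy in d(df) is ∂^2 f/∂x ∂y - ∂^2 f/∂y ∂x = (0) - (0) = 0 (equality of mixed partials for smooth f).
Similarly for dx ∧ dz and dy ∧ dz — all coefficients vanish. So d(df) = 0.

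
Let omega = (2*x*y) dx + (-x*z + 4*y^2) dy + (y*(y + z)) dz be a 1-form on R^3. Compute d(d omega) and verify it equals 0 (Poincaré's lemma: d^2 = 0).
d(d omega) = 0

Step 1: d omega = sum_{i<j} (∂f_j/∂x_i - ∂f_i/∂x_j) dx_i ∧ dx_j:
  coeff of dx ∧ dy: -2*x - z
  coeff of dx ∧ dz: 0
  coeff of dy ∧ dz: x + 2*y + z
Step 2: Apply d again to each 2-form coefficient. The only possible 3-form in R^3 is dx ∧ dy ∧ dz, with coefficient
  ∂(coeff of dy∧dz)/∂x - ∂(coeff of dx∧dz)/∂y + ∂(coeff of dx∧dy)/∂z
  = ∂/∂x (x + 2*y + z) - ∂/∂y (0) + ∂/∂z (-2*x - z).
Each of these terms simplifies to sums of mixed partials that cancel in pairs. The result is 0 (by equality of mixed partials for smooth functions — Schwarz / Clairaut).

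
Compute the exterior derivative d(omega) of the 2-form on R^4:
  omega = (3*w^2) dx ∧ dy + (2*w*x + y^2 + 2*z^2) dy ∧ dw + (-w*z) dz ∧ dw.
d(omega) = (8*w) dx ∧ dy ∧ dw + (-4*z) dy ∧ dz ∧ dw

For a 2-form omega = sum_{i<j} g_{ij} dx_i ∧ dx_j, the exterior derivative is
  d(omega) = sum_{i<j} d(g_{ij}) ∧ dx_i ∧ dx_j = sum_{i<j, k} (∂g_{ij}/∂x_k) dx_k ∧ dx_i ∧ dx_j.
Expand each term, using dx_k ∧ dx_i ∧ dx_j = sgn(permutation) dx_{(a)} ∧ dx_{(b)} ∧ dx_{(c)} with (a < b < c) sorted:
  d(3*w^2) includes (∂/∂w)(3*w^2) dw = (6*w) dw, which multiplied by dx ∧ dy gives (6*w) dx ∧ dy ∧ dw
  d(2*w*x + y^2 + 2*z^2) includes (∂/∂x)(2*w*x + y^2 + 2*z^2) dx = (2*w) dx, which multiplied by dy ∧ dw gives (2*w) dx ∧ dy ∧ dw
  d(2*w*x + y^2 + 2*z^2) includes (∂/∂z)(2*w*x + y^2 + 2*z^2) dz = (4*z) dz, which multiplied by dy ∧ dw gives (-4*z) dy ∧ dz ∧ dw
Collecting like 3-forms: d(omega) = (8*w) dx ∧ dy ∧ dw + (-4*z) dy ∧ dz ∧ dw.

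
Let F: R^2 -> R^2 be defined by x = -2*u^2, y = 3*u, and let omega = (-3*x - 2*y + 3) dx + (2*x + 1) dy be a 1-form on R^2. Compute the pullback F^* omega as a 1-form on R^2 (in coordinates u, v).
F^* omega = (-24*u^3 + 12*u^2 - 12*u + 3) du

Using F^*(f dg) = (f ∘ F) d(g ∘ F), substitute each coordinate x_i by F_i(u, v) in f_i, and replace dx_i by d F_i = (∂F_i/∂u) du + (∂F_i/∂v) dv.
  For the x component: f_1(F) = 6*u^2 - 6*u + 3; d F_1 = (-4*u) du + (0) dv
  For the y component: f_2(F) = 1 - 4*u^2; d F_2 = (3) du + (0) dv
Combining and collecting du, dv coefficients:
  coeff of du: -24*u^3 + 12*u^2 - 12*u + 3
  coeff of dv: 0
F^* omega = (-24*u^3 + 12*u^2 - 12*u + 3) du.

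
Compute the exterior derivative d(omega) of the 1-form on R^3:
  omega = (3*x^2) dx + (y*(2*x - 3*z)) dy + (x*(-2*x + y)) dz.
d(omega) = (2*y) dx ∧ dy + (-4*x + y) dx ∧ dz + (x + 3*y) dy ∧ dz

For a 1-form omega = sum_i f_i dx_i, the exterior derivative is
  d(omega) = sum_{i < j} (∂f_j/∂x_i - ∂f_i/∂x_j) dx_i ∧ dx_j.
  coefficient of dx ∧ dy: ∂f_2/∂x - ∂f_1/∂y = ∂(y*(2*x - 3*z))/∂x - ∂(3*x^2)/∂y = 2*y
  coefficient of dx ∧ dz: ∂f_3/∂x - ∂f_1/∂z = ∂(x*(-2*x + y))/∂x - ∂(3*x^2)/∂z = -4*x + y
  coefficient of dy ∧ dz: ∂f_3/∂y - ∂f_2/∂z = ∂(x*(-2*x + y))/∂y - ∂(y*(2*x - 3*z))/∂z = x + 3*y
Assembling: d(omega) = (2*y) dx ∧ dy + (-4*x + y) dx ∧ dz + (x + 3*y) dy ∧ dz.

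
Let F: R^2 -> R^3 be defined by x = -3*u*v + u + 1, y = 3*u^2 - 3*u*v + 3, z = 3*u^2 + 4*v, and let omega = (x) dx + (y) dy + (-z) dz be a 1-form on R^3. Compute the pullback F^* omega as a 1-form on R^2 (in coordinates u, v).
F^* omega = (-27*u^2*v + 18*u*v^2 - 30*u*v + 19*u - 12*v + 1) du + (-9*u^3 + 18*u^2*v - 15*u^2 - 12*u - 16*v) dv

Using F^*(f dg) = (f ∘ F) d(g ∘ F), substitute each coordinate x_i by F_i(u, v) in f_i, and replace dx_i by d F_i = (∂F_i/∂u) du + (∂F_i/∂v) dv.
  For the x component: f_1(F) = -3*u*v + u + 1; d F_1 = (1 - 3*v) du + (-3*u) dv
  For the y component: f_2(F) = 3*u^2 - 3*u*v + 3; d F_2 = (6*u - 3*v) du + (-3*u) dv
  For the z component: f_3(F) = -3*u^2 - 4*v; d F_3 = (6*u) du + (4) dv
Combining and collecting du, dv coefficients:
  coeff of du: -27*u^2*v + 18*u*v^2 - 30*u*v + 19*u - 12*v + 1
  coeff of dv: -9*u^3 + 18*u^2*v - 15*u^2 - 12*u - 16*v
F^* omega = (-27*u^2*v + 18*u*v^2 - 30*u*v + 19*u - 12*v + 1) du + (-9*u^3 + 18*u^2*v - 15*u^2 - 12*u - 16*v) dv.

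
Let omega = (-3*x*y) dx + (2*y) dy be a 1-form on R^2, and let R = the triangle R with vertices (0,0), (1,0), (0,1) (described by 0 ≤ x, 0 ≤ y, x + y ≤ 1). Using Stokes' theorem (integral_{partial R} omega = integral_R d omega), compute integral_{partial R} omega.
integral_(partial R) omega = 1/2

Stokes: integral_partial_R omega = integral_R d omega with d omega = (∂Q/∂x - ∂P/∂y) dx ∧ dy.
  ∂Q/∂x = 0
  ∂P/∂y = -3*x
  integrand = ∂Q/∂x - ∂P/∂y = 3*x.
Integrating over R: integral_0^1 integral_0^{1-x} (3*x) dy dx = 1/2.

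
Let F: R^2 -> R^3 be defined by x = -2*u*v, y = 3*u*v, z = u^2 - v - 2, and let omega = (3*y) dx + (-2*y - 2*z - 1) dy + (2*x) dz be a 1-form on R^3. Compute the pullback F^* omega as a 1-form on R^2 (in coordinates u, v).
F^* omega = (v*(-14*u^2 - 36*u*v + 6*v + 9)) du + (u*(-6*u^2 - 36*u*v + 10*v + 9)) dv

Using F^*(f dg) = (f ∘ F) d(g ∘ F), substitute each coordinate x_i by F_i(u, v) in f_i, and replace dx_i by d F_i = (∂F_i/∂u) du + (∂F_i/∂v) dv.
  For the x component: f_1(F) = 9*u*v; d F_1 = (-2*v) du + (-2*u) dv
  For the y component: f_2(F) = -2*u^2 - 6*u*v + 2*v + 3; d F_2 = (3*v) du + (3*u) dv
  For the z component: f_3(F) = -4*u*v; d F_3 = (2*u) du + (-1) dv
Combining and collecting du, dv coefficients:
  coeff of du: v*(-14*u^2 - 36*u*v + 6*v + 9)
  coeff of dv: u*(-6*u^2 - 36*u*v + 10*v + 9)
F^* omega = (v*(-14*u^2 - 36*u*v + 6*v + 9)) du + (u*(-6*u^2 - 36*u*v + 10*v + 9)) dv.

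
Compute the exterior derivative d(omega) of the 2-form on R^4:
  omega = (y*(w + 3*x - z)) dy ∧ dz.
d(omega) = (3*y) dx ∧ dy ∧ dz + (y) dy ∧ dz ∧ dw

For a 2-form omega = sum_{i<j} g_{ij} dx_i ∧ dx_j, the exterior derivative is
  d(omega) = sum_{i<j} d(g_{ij}) ∧ dx_i ∧ dx_j = sum_{i<j, k} (∂g_{ij}/∂x_k) dx_k ∧ dx_i ∧ dx_j.
Expand each term, using dx_k ∧ dx_i ∧ dx_j = sgn(permutation) dx_{(a)} ∧ dx_{(b)} ∧ dx_{(c)} with (a < b < c) sorted:
  d(y*(w + 3*x - z)) includes (∂/∂x)(y*(w + 3*x - z)) dx = (3*y) dx, which multiplied by dy ∧ dz gives (3*y) dx ∧ dy ∧ dz
  d(y*(w + 3*x - z)) includes (∂/∂w)(y*(w + 3*x - z)) dw = (y) dw, which multiplied by dy ∧ dz gives (y) dy ∧ dz ∧ dw
Collecting like 3-forms: d(omega) = (3*y) dx ∧ dy ∧ dz + (y) dy ∧ dz ∧ dw.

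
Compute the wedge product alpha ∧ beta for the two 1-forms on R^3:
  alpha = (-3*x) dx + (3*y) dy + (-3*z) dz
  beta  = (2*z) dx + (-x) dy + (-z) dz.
alpha ∧ beta = (3*x^2 - 6*y*z) dx ∧ dy + (3*z*(x + 2*z)) dx ∧ dz + (-3*z*(x + y)) dy ∧ dz

Distribute the wedge, using dx_i ∧ dx_j = -dx_j ∧ dx_i and dx_i ∧ dx_i = 0. For each pair (i, j) with i < j, the coefficient of dx_i ∧ dx_j in alpha ∧ beta is (alpha_i * beta_j - alpha_j * beta_i). Collecting: alpha ∧ beta = (3*x^2 - 6*y*z) dx ∧ dy + (3*z*(x + 2*z)) dx ∧ dz + (-3*z*(x + y)) dy ∧ dz.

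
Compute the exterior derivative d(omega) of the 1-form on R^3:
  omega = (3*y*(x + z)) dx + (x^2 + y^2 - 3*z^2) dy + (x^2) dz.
d(omega) = (-x - 3*z) dx ∧ dy + (2*x - 3*y) dx ∧ dz + (6*z) dy ∧ dz

For a 1-form omega = sum_i f_i dx_i, the exterior derivative is
  d(omega) = sum_{i < j} (∂f_j/∂x_i - ∂f_i/∂x_j) dx_i ∧ dx_j.
  coefficient of dx ∧ dy: ∂f_2/∂x - ∂f_1/∂y = ∂(x^2 + y^2 - 3*z^2)/∂x - ∂(3*y*(x + z))/∂y = -x - 3*z
  coefficient of dx ∧ dz: ∂f_3/∂x - ∂f_1/∂z = ∂(x^2)/∂x - ∂(3*y*(x + z))/∂z = 2*x - 3*y
  coefficient of dy ∧ dz: ∂f_3/∂y - ∂f_2/∂z = ∂(x^2)/∂y - ∂(x^2 + y^2 - 3*z^2)/∂z = 6*z
Assembling: d(omega) = (-x - 3*z) dx ∧ dy + (2*x - 3*y) dx ∧ dz + (6*z) dy ∧ dz.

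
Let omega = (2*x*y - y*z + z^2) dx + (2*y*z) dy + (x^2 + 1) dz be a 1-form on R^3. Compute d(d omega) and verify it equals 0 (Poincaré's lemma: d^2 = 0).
d(d omega) = 0

Step 1: d omega = sum_{i<j} (∂f_j/∂x_i - ∂f_i/∂x_j) dx_i ∧ dx_j:
  coeff of dx ∧ dy: -2*x + z
  coeff of dx ∧ dz: 2*x + y - 2*z
  coeff of dy ∧ dz: -2*y
Step 2: Apply d again to each 2-form coefficient. The only possible 3-form in R^3 is dx ∧ dy ∧ dz, with coefficient
  ∂(coeff of dy∧dz)/∂x - ∂(coeff of dx∧dz)/∂y + ∂(coeff of dx∧dy)/∂z
  = ∂/∂x (-2*y) - ∂/∂y (2*x + y - 2*z) + ∂/∂z (-2*x + z).
Each of these terms simplifies to sums of mixed partials that cancel in pairs. The result is 0 (by equality of mixed partials for smooth functions — Schwarz / Clairaut).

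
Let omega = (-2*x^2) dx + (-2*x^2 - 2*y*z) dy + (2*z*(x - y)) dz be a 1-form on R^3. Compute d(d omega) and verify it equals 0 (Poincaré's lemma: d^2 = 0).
d(d omega) = 0

Step 1: d omega = sum_{i<j} (∂f_j/∂x_i - ∂f_i/∂x_j) dx_i ∧ dx_j:
  coeff of dx ∧ dy: -4*x
  coeff of dx ∧ dz: 2*z
  coeff of dy ∧ dz: 2*y - 2*z
Step 2: Apply d again to each 2-form coefficient. The only possible 3-form in R^3 is dx ∧ dy ∧ dz, with coefficient
  ∂(coeff of dy∧dz)/∂x - ∂(coeff of dx∧dz)/∂y + ∂(coeff of dx∧dy)/∂z
  = ∂/∂x (2*y - 2*z) - ∂/∂y (2*z) + ∂/∂z (-4*x).
Each of these terms simplifies to sums of mixed partials that cancel in pairs. The result is 0 (by equality of mixed partials for smooth functions — Schwarz / Clairaut).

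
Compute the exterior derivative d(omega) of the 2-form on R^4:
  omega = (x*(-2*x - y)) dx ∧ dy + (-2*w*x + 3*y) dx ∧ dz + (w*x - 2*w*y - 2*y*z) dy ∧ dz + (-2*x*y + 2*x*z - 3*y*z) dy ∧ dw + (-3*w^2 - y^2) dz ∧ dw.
d(omega) = (w - 3) dx ∧ dy ∧ dz + (-2*x) dx ∧ dz ∧ dw + (-x - y) dy ∧ dz ∧ dw + (-2*y + 2*z) dx ∧ dy ∧ dw

For a 2-form omega = sum_{i<j} g_{ij} dx_i ∧ dx_j, the exterior derivative is
  d(omega) = sum_{i<j} d(g_{ij}) ∧ dx_i ∧ dx_j = sum_{i<j, k} (∂g_{ij}/∂x_k) dx_k ∧ dx_i ∧ dx_j.
Expand each term, using dx_k ∧ dx_i ∧ dx_j = sgn(permutation) dx_{(a)} ∧ dx_{(b)} ∧ dx_{(c)} with (a < b < c) sorted:
  d(-2*w*x + 3*y) includes (∂/∂y)(-2*w*x + 3*y) dy = (3) dy, which multiplied by dx ∧ dz gives (-3) dx ∧ dy ∧ dz
  d(-2*w*x + 3*y) includes (∂/∂w)(-2*w*x + 3*y) dw = (-2*x) dw, which multiplied by dx ∧ dz gives (-2*x) dx ∧ dz ∧ dw
  d(w*x - 2*w*y - 2*y*z) includes (∂/∂x)(w*x - 2*w*y - 2*y*z) dx = (w) dx, which multiplied by dy ∧ dz gives (w) dx ∧ dy ∧ dz
  d(w*x - 2*w*y - 2*y*z) includes (∂/∂w)(w*x - 2*w*y - 2*y*z) dw = (x - 2*y) dw, which multiplied by dy ∧ dz gives (x - 2*y) dy ∧ dz ∧ dw
  d(-2*x*y + 2*x*z - 3*y*z) includes (∂/∂x)(-2*x*y + 2*x*z - 3*y*z) dx = (-2*y + 2*z) dx, which multiplied by dy ∧ dw gives (-2*y + 2*z) dx ∧ dy ∧ dw
  d(-2*x*y + 2*x*z - 3*y*z) includes (∂/∂z)(-2*x*y + 2*x*z - 3*y*z) dz = (2*x - 3*y) dz, which multiplied by dy ∧ dw gives (-2*x + 3*y) dy ∧ dz ∧ dw
  d(-3*w^2 - y^2) includes (∂/∂y)(-3*w^2 - y^2) dy = (-2*y) dy, which multiplied by dz ∧ dw gives (-2*y) dy ∧ dz ∧ dw
Collecting like 3-forms: d(omega) = (w - 3) dx ∧ dy ∧ dz + (-2*x) dx ∧ dz ∧ dw + (-x - y) dy ∧ dz ∧ dw + (-2*y + 2*z) dx ∧ dy ∧ dw.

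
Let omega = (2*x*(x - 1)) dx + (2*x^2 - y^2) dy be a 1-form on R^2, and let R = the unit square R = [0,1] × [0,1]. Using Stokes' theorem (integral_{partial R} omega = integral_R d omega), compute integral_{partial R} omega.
integral_(partial R) omega = 2

Stokes: integral_partial_R omega = integral_R d omega with d omega = (∂Q/∂x - ∂P/∂y) dx ∧ dy.
  ∂Q/∂x = 4*x
  ∂P/∂y = 0
  integrand = ∂Q/∂x - ∂P/∂y = 4*x.
Integrating over R: integral_0^1 integral_0^1 (4*x) dx dy = 2.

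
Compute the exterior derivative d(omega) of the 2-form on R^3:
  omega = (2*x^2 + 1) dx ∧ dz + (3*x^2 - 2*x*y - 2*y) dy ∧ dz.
d(omega) = (6*x - 2*y) dx ∧ dy ∧ dz

For a 2-form omega = sum_{i<j} g_{ij} dx_i ∧ dx_j, the exterior derivative is
  d(omega) = sum_{i<j} d(g_{ij}) ∧ dx_i ∧ dx_j = sum_{i<j, k} (∂g_{ij}/∂x_k) dx_k ∧ dx_i ∧ dx_j.
Expand each term, using dx_k ∧ dx_i ∧ dx_j = sgn(permutation) dx_{(a)} ∧ dx_{(b)} ∧ dx_{(c)} with (a < b < c) sorted:
  d(3*x^2 - 2*x*y - 2*y) includes (∂/∂x)(3*x^2 - 2*x*y - 2*y) dx = (6*x - 2*y) dx, which multiplied by dy ∧ dz gives (6*x - 2*y) dx ∧ dy ∧ dz
Collecting like 3-forms: d(omega) = (6*x - 2*y) dx ∧ dy ∧ dz.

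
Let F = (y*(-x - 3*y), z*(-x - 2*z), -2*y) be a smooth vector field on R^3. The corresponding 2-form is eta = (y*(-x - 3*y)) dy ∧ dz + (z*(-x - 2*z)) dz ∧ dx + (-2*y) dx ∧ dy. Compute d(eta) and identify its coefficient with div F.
d(eta) = (-y) dx ∧ dy ∧ dz; div F = -y

For a 2-form in R^3 of the form above, applying d gives a 3-form with coefficient ∂P/∂x + ∂Q/∂y + ∂R/∂z:
  ∂P/∂x = -y
  ∂Q/∂y = 0
  ∂R/∂z = 0
Sum = -y, which is exactly div F.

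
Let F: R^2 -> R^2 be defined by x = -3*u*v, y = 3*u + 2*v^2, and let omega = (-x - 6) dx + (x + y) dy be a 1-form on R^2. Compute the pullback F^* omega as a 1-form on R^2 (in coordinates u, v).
F^* omega = (-9*u*v^2 - 9*u*v + 9*u + 6*v^2 + 18*v) du + (-9*u^2*v - 12*u*v^2 + 12*u*v + 18*u + 8*v^3) dv

Using F^*(f dg) = (f ∘ F) d(g ∘ F), substitute each coordinate x_i by F_i(u, v) in f_i, and replace dx_i by d F_i = (∂F_i/∂u) du + (∂F_i/∂v) dv.
  For the x component: f_1(F) = 3*u*v - 6; d F_1 = (-3*v) du + (-3*u) dv
  For the y component: f_2(F) = -3*u*v + 3*u + 2*v^2; d F_2 = (3) du + (4*v) dv
Combining and collecting du, dv coefficients:
  coeff of du: -9*u*v^2 - 9*u*v + 9*u + 6*v^2 + 18*v
  coeff of dv: -9*u^2*v - 12*u*v^2 + 12*u*v + 18*u + 8*v^3
F^* omega = (-9*u*v^2 - 9*u*v + 9*u + 6*v^2 + 18*v) du + (-9*u^2*v - 12*u*v^2 + 12*u*v + 18*u + 8*v^3) dv.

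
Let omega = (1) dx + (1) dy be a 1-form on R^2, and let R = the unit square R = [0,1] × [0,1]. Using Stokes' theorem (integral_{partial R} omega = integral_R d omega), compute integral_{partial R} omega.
integral_(partial R) omega = 0

Stokes: integral_partial_R omega = integral_R d omega with d omega = (∂Q/∂x - ∂P/∂y) dx ∧ dy.
  ∂Q/∂x = 0
  ∂P/∂y = 0
  integrand = ∂Q/∂x - ∂P/∂y = 0.
Integrating over R: integral_0^1 integral_0^1 (0) dx dy = 0.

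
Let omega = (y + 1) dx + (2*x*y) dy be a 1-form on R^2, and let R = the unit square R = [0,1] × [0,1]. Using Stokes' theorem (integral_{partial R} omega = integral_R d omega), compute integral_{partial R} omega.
integral_(partial R) omega = 0

Stokes: integral_partial_R omega = integral_R d omega with d omega = (∂Q/∂x - ∂P/∂y) dx ∧ dy.
  ∂Q/∂x = 2*y
  ∂P/∂y = 1
  integrand = ∂Q/∂x - ∂P/∂y = 2*y - 1.
Integrating over R: integral_0^1 integral_0^1 (2*y - 1) dx dy = 0.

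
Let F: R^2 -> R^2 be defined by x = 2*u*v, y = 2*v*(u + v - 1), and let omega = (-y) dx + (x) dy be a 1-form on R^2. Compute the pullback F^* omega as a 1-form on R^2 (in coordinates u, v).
F^* omega = (4*v^2*(1 - v)) du + (4*u*v^2) dv

Using F^*(f dg) = (f ∘ F) d(g ∘ F), substitute each coordinate x_i by F_i(u, v) in f_i, and replace dx_i by d F_i = (∂F_i/∂u) du + (∂F_i/∂v) dv.
  For the x component: f_1(F) = 2*v*(-u - v + 1); d F_1 = (2*v) du + (2*u) dv
  For the y component: f_2(F) = 2*u*v; d F_2 = (2*v) du + (2*u + 4*v - 2) dv
Combining and collecting du, dv coefficients:
  coeff of du: 4*v^2*(1 - v)
  coeff of dv: 4*u*v^2
F^* omega = (4*v^2*(1 - v)) du + (4*u*v^2) dv.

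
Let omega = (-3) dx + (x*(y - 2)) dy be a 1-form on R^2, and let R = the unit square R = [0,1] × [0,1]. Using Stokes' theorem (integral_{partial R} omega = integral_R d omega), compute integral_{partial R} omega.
integral_(partial R) omega = -3/2

Stokes: integral_partial_R omega = integral_R d omega with d omega = (∂Q/∂x - ∂P/∂y) dx ∧ dy.
  ∂Q/∂x = y - 2
  ∂P/∂y = 0
  integrand = ∂Q/∂x - ∂P/∂y = y - 2.
Integrating over R: integral_0^1 integral_0^1 (y - 2) dx dy = -3/2.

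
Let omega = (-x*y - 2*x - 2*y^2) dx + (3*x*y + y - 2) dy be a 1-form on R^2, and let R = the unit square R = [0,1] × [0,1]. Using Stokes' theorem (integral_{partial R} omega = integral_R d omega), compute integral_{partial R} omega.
integral_(partial R) omega = 4

Stokes: integral_partial_R omega = integral_R d omega with d omega = (∂Q/∂x - ∂P/∂y) dx ∧ dy.
  ∂Q/∂x = 3*y
  ∂P/∂y = -x - 4*y
  integrand = ∂Q/∂x - ∂P/∂y = x + 7*y.
Integrating over R: integral_0^1 integral_0^1 (x + 7*y) dx dy = 4.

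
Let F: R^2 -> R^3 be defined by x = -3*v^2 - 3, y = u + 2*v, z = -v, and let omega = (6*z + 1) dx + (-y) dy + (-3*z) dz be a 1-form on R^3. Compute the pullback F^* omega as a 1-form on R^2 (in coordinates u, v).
F^* omega = (-u - 2*v) du + (-2*u + 36*v^2 - 13*v) dv

Using F^*(f dg) = (f ∘ F) d(g ∘ F), substitute each coordinate x_i by F_i(u, v) in f_i, and replace dx_i by d F_i = (∂F_i/∂u) du + (∂F_i/∂v) dv.
  For the x component: f_1(F) = 1 - 6*v; d F_1 = (0) du + (-6*v) dv
  For the y component: f_2(F) = -u - 2*v; d F_2 = (1) du + (2) dv
  For the z component: f_3(F) = 3*v; d F_3 = (0) du + (-1) dv
Combining and collecting du, dv coefficients:
  coeff of du: -u - 2*v
  coeff of dv: -2*u + 36*v^2 - 13*v
F^* omega = (-u - 2*v) du + (-2*u + 36*v^2 - 13*v) dv.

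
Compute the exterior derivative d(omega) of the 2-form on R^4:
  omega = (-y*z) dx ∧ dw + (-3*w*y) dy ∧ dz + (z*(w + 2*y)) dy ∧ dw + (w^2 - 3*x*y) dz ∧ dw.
d(omega) = (z) dx ∧ dy ∧ dw + (-2*y) dx ∧ dz ∧ dw + (-w - 3*x - 5*y) dy ∧ dz ∧ dw

For a 2-form omega = sum_{i<j} g_{ij} dx_i ∧ dx_j, the exterior derivative is
  d(omega) = sum_{i<j} d(g_{ij}) ∧ dx_i ∧ dx_j = sum_{i<j, k} (∂g_{ij}/∂x_k) dx_k ∧ dx_i ∧ dx_j.
Expand each term, using dx_k ∧ dx_i ∧ dx_j = sgn(permutation) dx_{(a)} ∧ dx_{(b)} ∧ dx_{(c)} with (a < b < c) sorted:
  d(-y*z) includes (∂/∂y)(-y*z) dy = (-z) dy, which multiplied by dx ∧ dw gives (z) dx ∧ dy ∧ dw
  d(-y*z) includes (∂/∂z)(-y*z) dz = (-y) dz, which multiplied by dx ∧ dw gives (y) dx ∧ dz ∧ dw
  d(-3*w*y) includes (∂/∂w)(-3*w*y) dw = (-3*y) dw, which multiplied by dy ∧ dz gives (-3*y) dy ∧ dz ∧ dw
  d(z*(w + 2*y)) includes (∂/∂z)(z*(w + 2*y)) dz = (w + 2*y) dz, which multiplied by dy ∧ dw gives (-w - 2*y) dy ∧ dz ∧ dw
  d(w^2 - 3*x*y) includes (∂/∂x)(w^2 - 3*x*y) dx = (-3*y) dx, which multiplied by dz ∧ dw gives (-3*y) dx ∧ dz ∧ dw
  d(w^2 - 3*x*y) includes (∂/∂y)(w^2 - 3*x*y) dy = (-3*x) dy, which multiplied by dz ∧ dw gives (-3*x) dy ∧ dz ∧ dw
Collecting like 3-forms: d(omega) = (z) dx ∧ dy ∧ dw + (-2*y) dx ∧ dz ∧ dw + (-w - 3*x - 5*y) dy ∧ dz ∧ dw.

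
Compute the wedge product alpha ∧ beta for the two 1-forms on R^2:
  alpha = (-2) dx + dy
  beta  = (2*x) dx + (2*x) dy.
alpha ∧ beta = (-6*x) dx ∧ dy

Distribute the wedge, using dx_i ∧ dx_j = -dx_j ∧ dx_i and dx_i ∧ dx_i = 0. For each pair (i, j) with i < j, the coefficient of dx_i ∧ dx_j in alpha ∧ beta is (alpha_i * beta_j - alpha_j * beta_i). Collecting: alpha ∧ beta = (-6*x) dx ∧ dy.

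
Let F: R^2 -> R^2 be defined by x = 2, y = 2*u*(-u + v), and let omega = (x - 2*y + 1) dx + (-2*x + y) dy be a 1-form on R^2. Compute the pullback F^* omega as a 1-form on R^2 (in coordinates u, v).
F^* omega = (8*u^3 - 12*u^2*v + 4*u*v^2 + 16*u - 8*v) du + (4*u*(-u^2 + u*v - 2)) dv

Using F^*(f dg) = (f ∘ F) d(g ∘ F), substitute each coordinate x_i by F_i(u, v) in f_i, and replace dx_i by d F_i = (∂F_i/∂u) du + (∂F_i/∂v) dv.
  For the x component: f_1(F) = 4*u^2 - 4*u*v + 3; d F_1 = (0) du + (0) dv
  For the y component: f_2(F) = -2*u^2 + 2*u*v - 4; d F_2 = (-4*u + 2*v) du + (2*u) dv
Combining and collecting du, dv coefficients:
  coeff of du: 8*u^3 - 12*u^2*v + 4*u*v^2 + 16*u - 8*v
  coeff of dv: 4*u*(-u^2 + u*v - 2)
F^* omega = (8*u^3 - 12*u^2*v + 4*u*v^2 + 16*u - 8*v) du + (4*u*(-u^2 + u*v - 2)) dv.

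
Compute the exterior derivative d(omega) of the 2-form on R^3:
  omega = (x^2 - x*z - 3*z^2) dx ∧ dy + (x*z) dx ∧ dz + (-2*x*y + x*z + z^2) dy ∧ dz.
d(omega) = (-x - 2*y - 5*z) dx ∧ dy ∧ dz

For a 2-form omega = sum_{i<j} g_{ij} dx_i ∧ dx_j, the exterior derivative is
  d(omega) = sum_{i<j} d(g_{ij}) ∧ dx_i ∧ dx_j = sum_{i<j, k} (∂g_{ij}/∂x_k) dx_k ∧ dx_i ∧ dx_j.
Expand each term, using dx_k ∧ dx_i ∧ dx_j = sgn(permutation) dx_{(a)} ∧ dx_{(b)} ∧ dx_{(c)} with (a < b < c) sorted:
  d(x^2 - x*z - 3*z^2) includes (∂/∂z)(x^2 - x*z - 3*z^2) dz = (-x - 6*z) dz, which multiplied by dx ∧ dy gives (-x - 6*z) dx ∧ dy ∧ dz
  d(-2*x*y + x*z + z^2) includes (∂/∂x)(-2*x*y + x*z + z^2) dx = (-2*y + z) dx, which multiplied by dy ∧ dz gives (-2*y + z) dx ∧ dy ∧ dz
Collecting like 3-forms: d(omega) = (-x - 2*y - 5*z) dx ∧ dy ∧ dz.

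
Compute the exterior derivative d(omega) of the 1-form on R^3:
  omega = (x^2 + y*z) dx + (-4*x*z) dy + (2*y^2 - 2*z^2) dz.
d(omega) = (-5*z) dx ∧ dy + (-y) dx ∧ dz + (4*x + 4*y) dy ∧ dz

For a 1-form omega = sum_i f_i dx_i, the exterior derivative is
  d(omega) = sum_{i < j} (∂f_j/∂x_i - ∂f_i/∂x_j) dx_i ∧ dx_j.
  coefficient of dx ∧ dy: ∂f_2/∂x - ∂f_1/∂y = ∂(-4*x*z)/∂x - ∂(x^2 + y*z)/∂y = -5*z
  coefficient of dx ∧ dz: ∂f_3/∂x - ∂f_1/∂z = ∂(2*y^2 - 2*z^2)/∂x - ∂(x^2 + y*z)/∂z = -y
  coefficient of dy ∧ dz: ∂f_3/∂y - ∂f_2/∂z = ∂(2*y^2 - 2*z^2)/∂y - ∂(-4*x*z)/∂z = 4*x + 4*y
Assembling: d(omega) = (-5*z) dx ∧ dy + (-y) dx ∧ dz + (4*x + 4*y) dy ∧ dz.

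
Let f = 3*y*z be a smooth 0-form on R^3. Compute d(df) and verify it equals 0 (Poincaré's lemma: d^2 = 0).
d(df) = 0

Step 1: df = sum_i (∂f/∂x_i) dx_i = (0) dx + (3*z) dy + (3*y) dz.
Step 2: Apply d again. Using the 1-form formula, the coefficient of dx ∧ dy in d(df) is ∂^2 f/∂x ∂y - ∂^2 f/∂y ∂x = (0) - (0) = 0 (equality of mixed partials for smooth f).
Similarly for dx ∧ dz and dy ∧ dz — all coefficients vanish. So d(df) = 0.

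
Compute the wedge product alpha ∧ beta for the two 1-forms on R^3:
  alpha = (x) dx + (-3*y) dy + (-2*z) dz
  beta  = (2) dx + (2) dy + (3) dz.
alpha ∧ beta = (2*x + 6*y) dx ∧ dy + (3*x + 4*z) dx ∧ dz + (-9*y + 4*z) dy ∧ dz

Distribute the wedge, using dx_i ∧ dx_j = -dx_j ∧ dx_i and dx_i ∧ dx_i = 0. For each pair (i, j) with i < j, the coefficient of dx_i ∧ dx_j in alpha ∧ beta is (alpha_i * beta_j - alpha_j * beta_i). Collecting: alpha ∧ beta = (2*x + 6*y) dx ∧ dy + (3*x + 4*z) dx ∧ dz + (-9*y + 4*z) dy ∧ dz.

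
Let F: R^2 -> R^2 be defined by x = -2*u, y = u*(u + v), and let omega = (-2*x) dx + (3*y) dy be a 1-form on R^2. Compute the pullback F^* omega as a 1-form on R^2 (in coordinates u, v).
F^* omega = (u*(6*u^2 + 9*u*v + 3*v^2 - 8)) du + (3*u^2*(u + v)) dv

Using F^*(f dg) = (f ∘ F) d(g ∘ F), substitute each coordinate x_i by F_i(u, v) in f_i, and replace dx_i by d F_i = (∂F_i/∂u) du + (∂F_i/∂v) dv.
  For the x component: f_1(F) = 4*u; d F_1 = (-2) du + (0) dv
  For the y component: f_2(F) = 3*u*(u + v); d F_2 = (2*u + v) du + (u) dv
Combining and collecting du, dv coefficients:
  coeff of du: u*(6*u^2 + 9*u*v + 3*v^2 - 8)
  coeff of dv: 3*u^2*(u + v)
F^* omega = (u*(6*u^2 + 9*u*v + 3*v^2 - 8)) du + (3*u^2*(u + v)) dv.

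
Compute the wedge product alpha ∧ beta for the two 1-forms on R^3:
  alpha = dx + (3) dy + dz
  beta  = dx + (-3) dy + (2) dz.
alpha ∧ beta = (-6) dx ∧ dy + (1) dx ∧ dz + (9) dy ∧ dz

Distribute the wedge, using dx_i ∧ dx_j = -dx_j ∧ dx_i and dx_i ∧ dx_i = 0. For each pair (i, j) with i < j, the coefficient of dx_i ∧ dx_j in alpha ∧ beta is (alpha_i * beta_j - alpha_j * beta_i). Collecting: alpha ∧ beta = (-6) dx ∧ dy + (1) dx ∧ dz + (9) dy ∧ dz.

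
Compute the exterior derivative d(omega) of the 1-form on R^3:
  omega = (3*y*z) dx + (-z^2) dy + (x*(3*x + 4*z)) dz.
d(omega) = (-3*z) dx ∧ dy + (6*x - 3*y + 4*z) dx ∧ dz + (2*z) dy ∧ dz

For a 1-form omega = sum_i f_i dx_i, the exterior derivative is
  d(omega) = sum_{i < j} (∂f_j/∂x_i - ∂f_i/∂x_j) dx_i ∧ dx_j.
  coefficient of dx ∧ dy: ∂f_2/∂x - ∂f_1/∂y = ∂(-z^2)/∂x - ∂(3*y*z)/∂y = -3*z
  coefficient of dx ∧ dz: ∂f_3/∂x - ∂f_1/∂z = ∂(x*(3*x + 4*z))/∂x - ∂(3*y*z)/∂z = 6*x - 3*y + 4*z
  coefficient of dy ∧ dz: ∂f_3/∂y - ∂f_2/∂z = ∂(x*(3*x + 4*z))/∂y - ∂(-z^2)/∂z = 2*z
Assembling: d(omega) = (-3*z) dx ∧ dy + (6*x - 3*y + 4*z) dx ∧ dz + (2*z) dy ∧ dz.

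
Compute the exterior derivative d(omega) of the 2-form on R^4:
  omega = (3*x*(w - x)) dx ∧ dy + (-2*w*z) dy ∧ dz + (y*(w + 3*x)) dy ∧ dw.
d(omega) = (3*x + 3*y) dx ∧ dy ∧ dw + (-2*z) dy ∧ dz ∧ dw

For a 2-form omega = sum_{i<j} g_{ij} dx_i ∧ dx_j, the exterior derivative is
  d(omega) = sum_{i<j} d(g_{ij}) ∧ dx_i ∧ dx_j = sum_{i<j, k} (∂g_{ij}/∂x_k) dx_k ∧ dx_i ∧ dx_j.
Expand each term, using dx_k ∧ dx_i ∧ dx_j = sgn(permutation) dx_{(a)} ∧ dx_{(b)} ∧ dx_{(c)} with (a < b < c) sorted:
  d(3*x*(w - x)) includes (∂/∂w)(3*x*(w - x)) dw = (3*x) dw, which multiplied by dx ∧ dy gives (3*x) dx ∧ dy ∧ dw
  d(-2*w*z) includes (∂/∂w)(-2*w*z) dw = (-2*z) dw, which multiplied by dy ∧ dz gives (-2*z) dy ∧ dz ∧ dw
  d(y*(w + 3*x)) includes (∂/∂x)(y*(w + 3*x)) dx = (3*y) dx, which multiplied by dy ∧ dw gives (3*y) dx ∧ dy ∧ dw
Collecting like 3-forms: d(omega) = (3*x + 3*y) dx ∧ dy ∧ dw + (-2*z) dy ∧ dz ∧ dw.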